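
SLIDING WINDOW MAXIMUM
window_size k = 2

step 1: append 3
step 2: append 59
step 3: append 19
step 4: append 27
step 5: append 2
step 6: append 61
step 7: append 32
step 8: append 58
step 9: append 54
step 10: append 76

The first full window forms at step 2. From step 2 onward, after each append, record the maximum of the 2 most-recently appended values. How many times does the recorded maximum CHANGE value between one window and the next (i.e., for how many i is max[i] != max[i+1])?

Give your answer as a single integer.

step 1: append 3 -> window=[3] (not full yet)
step 2: append 59 -> window=[3, 59] -> max=59
step 3: append 19 -> window=[59, 19] -> max=59
step 4: append 27 -> window=[19, 27] -> max=27
step 5: append 2 -> window=[27, 2] -> max=27
step 6: append 61 -> window=[2, 61] -> max=61
step 7: append 32 -> window=[61, 32] -> max=61
step 8: append 58 -> window=[32, 58] -> max=58
step 9: append 54 -> window=[58, 54] -> max=58
step 10: append 76 -> window=[54, 76] -> max=76
Recorded maximums: 59 59 27 27 61 61 58 58 76
Changes between consecutive maximums: 4

Answer: 4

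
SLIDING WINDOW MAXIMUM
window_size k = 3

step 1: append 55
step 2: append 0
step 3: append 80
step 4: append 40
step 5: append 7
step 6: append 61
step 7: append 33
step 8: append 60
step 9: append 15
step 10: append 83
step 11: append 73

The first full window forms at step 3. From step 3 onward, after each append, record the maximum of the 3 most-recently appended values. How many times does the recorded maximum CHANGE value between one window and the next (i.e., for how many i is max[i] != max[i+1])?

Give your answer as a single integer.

step 1: append 55 -> window=[55] (not full yet)
step 2: append 0 -> window=[55, 0] (not full yet)
step 3: append 80 -> window=[55, 0, 80] -> max=80
step 4: append 40 -> window=[0, 80, 40] -> max=80
step 5: append 7 -> window=[80, 40, 7] -> max=80
step 6: append 61 -> window=[40, 7, 61] -> max=61
step 7: append 33 -> window=[7, 61, 33] -> max=61
step 8: append 60 -> window=[61, 33, 60] -> max=61
step 9: append 15 -> window=[33, 60, 15] -> max=60
step 10: append 83 -> window=[60, 15, 83] -> max=83
step 11: append 73 -> window=[15, 83, 73] -> max=83
Recorded maximums: 80 80 80 61 61 61 60 83 83
Changes between consecutive maximums: 3

Answer: 3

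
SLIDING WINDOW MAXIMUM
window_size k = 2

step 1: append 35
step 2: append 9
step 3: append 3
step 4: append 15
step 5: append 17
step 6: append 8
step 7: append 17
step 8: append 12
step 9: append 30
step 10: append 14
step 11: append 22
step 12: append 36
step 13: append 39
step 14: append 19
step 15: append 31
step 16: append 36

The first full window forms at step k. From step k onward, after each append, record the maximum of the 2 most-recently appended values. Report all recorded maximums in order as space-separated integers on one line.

Answer: 35 9 15 17 17 17 17 30 30 22 36 39 39 31 36

Derivation:
step 1: append 35 -> window=[35] (not full yet)
step 2: append 9 -> window=[35, 9] -> max=35
step 3: append 3 -> window=[9, 3] -> max=9
step 4: append 15 -> window=[3, 15] -> max=15
step 5: append 17 -> window=[15, 17] -> max=17
step 6: append 8 -> window=[17, 8] -> max=17
step 7: append 17 -> window=[8, 17] -> max=17
step 8: append 12 -> window=[17, 12] -> max=17
step 9: append 30 -> window=[12, 30] -> max=30
step 10: append 14 -> window=[30, 14] -> max=30
step 11: append 22 -> window=[14, 22] -> max=22
step 12: append 36 -> window=[22, 36] -> max=36
step 13: append 39 -> window=[36, 39] -> max=39
step 14: append 19 -> window=[39, 19] -> max=39
step 15: append 31 -> window=[19, 31] -> max=31
step 16: append 36 -> window=[31, 36] -> max=36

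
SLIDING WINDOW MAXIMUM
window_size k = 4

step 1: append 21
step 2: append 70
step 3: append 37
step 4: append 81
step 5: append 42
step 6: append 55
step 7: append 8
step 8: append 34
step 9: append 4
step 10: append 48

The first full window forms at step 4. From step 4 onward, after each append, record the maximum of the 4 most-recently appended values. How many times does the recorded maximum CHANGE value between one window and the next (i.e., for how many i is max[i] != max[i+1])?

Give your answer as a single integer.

Answer: 2

Derivation:
step 1: append 21 -> window=[21] (not full yet)
step 2: append 70 -> window=[21, 70] (not full yet)
step 3: append 37 -> window=[21, 70, 37] (not full yet)
step 4: append 81 -> window=[21, 70, 37, 81] -> max=81
step 5: append 42 -> window=[70, 37, 81, 42] -> max=81
step 6: append 55 -> window=[37, 81, 42, 55] -> max=81
step 7: append 8 -> window=[81, 42, 55, 8] -> max=81
step 8: append 34 -> window=[42, 55, 8, 34] -> max=55
step 9: append 4 -> window=[55, 8, 34, 4] -> max=55
step 10: append 48 -> window=[8, 34, 4, 48] -> max=48
Recorded maximums: 81 81 81 81 55 55 48
Changes between consecutive maximums: 2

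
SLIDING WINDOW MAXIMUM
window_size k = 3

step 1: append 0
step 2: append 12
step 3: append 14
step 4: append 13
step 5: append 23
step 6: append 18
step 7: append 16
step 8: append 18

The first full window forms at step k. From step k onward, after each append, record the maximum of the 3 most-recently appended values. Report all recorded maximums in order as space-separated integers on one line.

Answer: 14 14 23 23 23 18

Derivation:
step 1: append 0 -> window=[0] (not full yet)
step 2: append 12 -> window=[0, 12] (not full yet)
step 3: append 14 -> window=[0, 12, 14] -> max=14
step 4: append 13 -> window=[12, 14, 13] -> max=14
step 5: append 23 -> window=[14, 13, 23] -> max=23
step 6: append 18 -> window=[13, 23, 18] -> max=23
step 7: append 16 -> window=[23, 18, 16] -> max=23
step 8: append 18 -> window=[18, 16, 18] -> max=18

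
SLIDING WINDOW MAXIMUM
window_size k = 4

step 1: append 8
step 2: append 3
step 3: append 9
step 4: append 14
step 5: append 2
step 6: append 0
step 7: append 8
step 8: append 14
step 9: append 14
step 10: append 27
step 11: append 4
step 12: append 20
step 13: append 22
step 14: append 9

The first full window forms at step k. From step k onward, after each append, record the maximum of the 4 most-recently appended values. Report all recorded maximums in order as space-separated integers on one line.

step 1: append 8 -> window=[8] (not full yet)
step 2: append 3 -> window=[8, 3] (not full yet)
step 3: append 9 -> window=[8, 3, 9] (not full yet)
step 4: append 14 -> window=[8, 3, 9, 14] -> max=14
step 5: append 2 -> window=[3, 9, 14, 2] -> max=14
step 6: append 0 -> window=[9, 14, 2, 0] -> max=14
step 7: append 8 -> window=[14, 2, 0, 8] -> max=14
step 8: append 14 -> window=[2, 0, 8, 14] -> max=14
step 9: append 14 -> window=[0, 8, 14, 14] -> max=14
step 10: append 27 -> window=[8, 14, 14, 27] -> max=27
step 11: append 4 -> window=[14, 14, 27, 4] -> max=27
step 12: append 20 -> window=[14, 27, 4, 20] -> max=27
step 13: append 22 -> window=[27, 4, 20, 22] -> max=27
step 14: append 9 -> window=[4, 20, 22, 9] -> max=22

Answer: 14 14 14 14 14 14 27 27 27 27 22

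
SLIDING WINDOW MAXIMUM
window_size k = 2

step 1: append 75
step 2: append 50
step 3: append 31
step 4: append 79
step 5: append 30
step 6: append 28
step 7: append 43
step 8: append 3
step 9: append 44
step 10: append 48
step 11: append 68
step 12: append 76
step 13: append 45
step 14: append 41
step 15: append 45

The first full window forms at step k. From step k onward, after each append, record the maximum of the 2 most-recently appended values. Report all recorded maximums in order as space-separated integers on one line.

Answer: 75 50 79 79 30 43 43 44 48 68 76 76 45 45

Derivation:
step 1: append 75 -> window=[75] (not full yet)
step 2: append 50 -> window=[75, 50] -> max=75
step 3: append 31 -> window=[50, 31] -> max=50
step 4: append 79 -> window=[31, 79] -> max=79
step 5: append 30 -> window=[79, 30] -> max=79
step 6: append 28 -> window=[30, 28] -> max=30
step 7: append 43 -> window=[28, 43] -> max=43
step 8: append 3 -> window=[43, 3] -> max=43
step 9: append 44 -> window=[3, 44] -> max=44
step 10: append 48 -> window=[44, 48] -> max=48
step 11: append 68 -> window=[48, 68] -> max=68
step 12: append 76 -> window=[68, 76] -> max=76
step 13: append 45 -> window=[76, 45] -> max=76
step 14: append 41 -> window=[45, 41] -> max=45
step 15: append 45 -> window=[41, 45] -> max=45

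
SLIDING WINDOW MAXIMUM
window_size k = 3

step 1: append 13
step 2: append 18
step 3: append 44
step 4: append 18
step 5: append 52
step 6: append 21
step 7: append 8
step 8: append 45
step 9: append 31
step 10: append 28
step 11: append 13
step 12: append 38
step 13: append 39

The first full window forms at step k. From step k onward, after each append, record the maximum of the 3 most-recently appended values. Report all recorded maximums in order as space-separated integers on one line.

Answer: 44 44 52 52 52 45 45 45 31 38 39

Derivation:
step 1: append 13 -> window=[13] (not full yet)
step 2: append 18 -> window=[13, 18] (not full yet)
step 3: append 44 -> window=[13, 18, 44] -> max=44
step 4: append 18 -> window=[18, 44, 18] -> max=44
step 5: append 52 -> window=[44, 18, 52] -> max=52
step 6: append 21 -> window=[18, 52, 21] -> max=52
step 7: append 8 -> window=[52, 21, 8] -> max=52
step 8: append 45 -> window=[21, 8, 45] -> max=45
step 9: append 31 -> window=[8, 45, 31] -> max=45
step 10: append 28 -> window=[45, 31, 28] -> max=45
step 11: append 13 -> window=[31, 28, 13] -> max=31
step 12: append 38 -> window=[28, 13, 38] -> max=38
step 13: append 39 -> window=[13, 38, 39] -> max=39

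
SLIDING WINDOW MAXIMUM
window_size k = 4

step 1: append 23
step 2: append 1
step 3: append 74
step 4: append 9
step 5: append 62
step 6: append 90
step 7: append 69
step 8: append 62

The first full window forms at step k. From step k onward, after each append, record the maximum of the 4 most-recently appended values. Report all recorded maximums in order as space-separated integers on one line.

step 1: append 23 -> window=[23] (not full yet)
step 2: append 1 -> window=[23, 1] (not full yet)
step 3: append 74 -> window=[23, 1, 74] (not full yet)
step 4: append 9 -> window=[23, 1, 74, 9] -> max=74
step 5: append 62 -> window=[1, 74, 9, 62] -> max=74
step 6: append 90 -> window=[74, 9, 62, 90] -> max=90
step 7: append 69 -> window=[9, 62, 90, 69] -> max=90
step 8: append 62 -> window=[62, 90, 69, 62] -> max=90

Answer: 74 74 90 90 90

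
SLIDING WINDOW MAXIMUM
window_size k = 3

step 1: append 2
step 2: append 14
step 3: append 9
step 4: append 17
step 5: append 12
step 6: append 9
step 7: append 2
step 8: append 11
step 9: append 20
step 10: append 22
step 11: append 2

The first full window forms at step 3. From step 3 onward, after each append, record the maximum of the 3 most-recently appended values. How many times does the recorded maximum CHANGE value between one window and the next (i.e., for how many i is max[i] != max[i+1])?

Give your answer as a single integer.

Answer: 5

Derivation:
step 1: append 2 -> window=[2] (not full yet)
step 2: append 14 -> window=[2, 14] (not full yet)
step 3: append 9 -> window=[2, 14, 9] -> max=14
step 4: append 17 -> window=[14, 9, 17] -> max=17
step 5: append 12 -> window=[9, 17, 12] -> max=17
step 6: append 9 -> window=[17, 12, 9] -> max=17
step 7: append 2 -> window=[12, 9, 2] -> max=12
step 8: append 11 -> window=[9, 2, 11] -> max=11
step 9: append 20 -> window=[2, 11, 20] -> max=20
step 10: append 22 -> window=[11, 20, 22] -> max=22
step 11: append 2 -> window=[20, 22, 2] -> max=22
Recorded maximums: 14 17 17 17 12 11 20 22 22
Changes between consecutive maximums: 5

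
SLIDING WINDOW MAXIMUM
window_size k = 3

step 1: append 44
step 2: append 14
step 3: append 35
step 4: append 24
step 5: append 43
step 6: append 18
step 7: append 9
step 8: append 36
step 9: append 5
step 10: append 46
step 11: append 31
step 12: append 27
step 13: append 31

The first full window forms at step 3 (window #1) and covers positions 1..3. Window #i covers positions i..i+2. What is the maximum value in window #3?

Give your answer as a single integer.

Answer: 43

Derivation:
step 1: append 44 -> window=[44] (not full yet)
step 2: append 14 -> window=[44, 14] (not full yet)
step 3: append 35 -> window=[44, 14, 35] -> max=44
step 4: append 24 -> window=[14, 35, 24] -> max=35
step 5: append 43 -> window=[35, 24, 43] -> max=43
Window #3 max = 43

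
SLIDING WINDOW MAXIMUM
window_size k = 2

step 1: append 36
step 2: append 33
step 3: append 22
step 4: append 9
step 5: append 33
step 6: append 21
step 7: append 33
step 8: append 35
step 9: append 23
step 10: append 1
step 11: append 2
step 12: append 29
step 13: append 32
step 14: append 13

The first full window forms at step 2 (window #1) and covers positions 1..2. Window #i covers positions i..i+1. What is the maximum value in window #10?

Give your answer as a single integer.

step 1: append 36 -> window=[36] (not full yet)
step 2: append 33 -> window=[36, 33] -> max=36
step 3: append 22 -> window=[33, 22] -> max=33
step 4: append 9 -> window=[22, 9] -> max=22
step 5: append 33 -> window=[9, 33] -> max=33
step 6: append 21 -> window=[33, 21] -> max=33
step 7: append 33 -> window=[21, 33] -> max=33
step 8: append 35 -> window=[33, 35] -> max=35
step 9: append 23 -> window=[35, 23] -> max=35
step 10: append 1 -> window=[23, 1] -> max=23
step 11: append 2 -> window=[1, 2] -> max=2
Window #10 max = 2

Answer: 2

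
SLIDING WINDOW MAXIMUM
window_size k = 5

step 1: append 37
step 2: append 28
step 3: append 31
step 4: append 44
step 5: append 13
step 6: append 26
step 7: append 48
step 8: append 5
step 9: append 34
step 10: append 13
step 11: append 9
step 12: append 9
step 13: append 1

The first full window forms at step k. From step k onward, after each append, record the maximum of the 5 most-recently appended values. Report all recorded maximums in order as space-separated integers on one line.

step 1: append 37 -> window=[37] (not full yet)
step 2: append 28 -> window=[37, 28] (not full yet)
step 3: append 31 -> window=[37, 28, 31] (not full yet)
step 4: append 44 -> window=[37, 28, 31, 44] (not full yet)
step 5: append 13 -> window=[37, 28, 31, 44, 13] -> max=44
step 6: append 26 -> window=[28, 31, 44, 13, 26] -> max=44
step 7: append 48 -> window=[31, 44, 13, 26, 48] -> max=48
step 8: append 5 -> window=[44, 13, 26, 48, 5] -> max=48
step 9: append 34 -> window=[13, 26, 48, 5, 34] -> max=48
step 10: append 13 -> window=[26, 48, 5, 34, 13] -> max=48
step 11: append 9 -> window=[48, 5, 34, 13, 9] -> max=48
step 12: append 9 -> window=[5, 34, 13, 9, 9] -> max=34
step 13: append 1 -> window=[34, 13, 9, 9, 1] -> max=34

Answer: 44 44 48 48 48 48 48 34 34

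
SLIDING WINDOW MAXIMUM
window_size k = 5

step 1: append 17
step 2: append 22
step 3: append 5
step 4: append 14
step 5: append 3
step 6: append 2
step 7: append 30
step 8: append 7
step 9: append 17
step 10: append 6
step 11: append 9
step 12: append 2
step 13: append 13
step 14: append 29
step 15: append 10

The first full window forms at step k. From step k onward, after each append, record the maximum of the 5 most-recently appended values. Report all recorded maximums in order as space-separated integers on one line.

step 1: append 17 -> window=[17] (not full yet)
step 2: append 22 -> window=[17, 22] (not full yet)
step 3: append 5 -> window=[17, 22, 5] (not full yet)
step 4: append 14 -> window=[17, 22, 5, 14] (not full yet)
step 5: append 3 -> window=[17, 22, 5, 14, 3] -> max=22
step 6: append 2 -> window=[22, 5, 14, 3, 2] -> max=22
step 7: append 30 -> window=[5, 14, 3, 2, 30] -> max=30
step 8: append 7 -> window=[14, 3, 2, 30, 7] -> max=30
step 9: append 17 -> window=[3, 2, 30, 7, 17] -> max=30
step 10: append 6 -> window=[2, 30, 7, 17, 6] -> max=30
step 11: append 9 -> window=[30, 7, 17, 6, 9] -> max=30
step 12: append 2 -> window=[7, 17, 6, 9, 2] -> max=17
step 13: append 13 -> window=[17, 6, 9, 2, 13] -> max=17
step 14: append 29 -> window=[6, 9, 2, 13, 29] -> max=29
step 15: append 10 -> window=[9, 2, 13, 29, 10] -> max=29

Answer: 22 22 30 30 30 30 30 17 17 29 29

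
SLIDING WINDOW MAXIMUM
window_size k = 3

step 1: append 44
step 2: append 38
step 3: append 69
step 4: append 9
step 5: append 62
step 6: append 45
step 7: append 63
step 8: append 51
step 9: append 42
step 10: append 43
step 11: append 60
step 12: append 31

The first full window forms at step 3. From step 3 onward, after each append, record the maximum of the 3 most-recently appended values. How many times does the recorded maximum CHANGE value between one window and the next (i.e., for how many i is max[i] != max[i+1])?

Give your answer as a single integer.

step 1: append 44 -> window=[44] (not full yet)
step 2: append 38 -> window=[44, 38] (not full yet)
step 3: append 69 -> window=[44, 38, 69] -> max=69
step 4: append 9 -> window=[38, 69, 9] -> max=69
step 5: append 62 -> window=[69, 9, 62] -> max=69
step 6: append 45 -> window=[9, 62, 45] -> max=62
step 7: append 63 -> window=[62, 45, 63] -> max=63
step 8: append 51 -> window=[45, 63, 51] -> max=63
step 9: append 42 -> window=[63, 51, 42] -> max=63
step 10: append 43 -> window=[51, 42, 43] -> max=51
step 11: append 60 -> window=[42, 43, 60] -> max=60
step 12: append 31 -> window=[43, 60, 31] -> max=60
Recorded maximums: 69 69 69 62 63 63 63 51 60 60
Changes between consecutive maximums: 4

Answer: 4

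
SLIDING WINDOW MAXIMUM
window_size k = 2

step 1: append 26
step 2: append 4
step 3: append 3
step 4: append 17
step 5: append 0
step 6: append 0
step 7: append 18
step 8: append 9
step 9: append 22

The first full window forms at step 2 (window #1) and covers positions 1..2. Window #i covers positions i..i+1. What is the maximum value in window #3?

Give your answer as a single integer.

step 1: append 26 -> window=[26] (not full yet)
step 2: append 4 -> window=[26, 4] -> max=26
step 3: append 3 -> window=[4, 3] -> max=4
step 4: append 17 -> window=[3, 17] -> max=17
Window #3 max = 17

Answer: 17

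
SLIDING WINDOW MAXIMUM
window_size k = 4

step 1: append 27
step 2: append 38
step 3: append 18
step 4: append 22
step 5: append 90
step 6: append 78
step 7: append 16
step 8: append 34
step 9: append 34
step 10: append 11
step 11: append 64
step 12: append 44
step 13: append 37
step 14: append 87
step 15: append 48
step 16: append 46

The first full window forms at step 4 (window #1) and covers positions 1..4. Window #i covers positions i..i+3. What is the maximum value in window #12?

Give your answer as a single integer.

Answer: 87

Derivation:
step 1: append 27 -> window=[27] (not full yet)
step 2: append 38 -> window=[27, 38] (not full yet)
step 3: append 18 -> window=[27, 38, 18] (not full yet)
step 4: append 22 -> window=[27, 38, 18, 22] -> max=38
step 5: append 90 -> window=[38, 18, 22, 90] -> max=90
step 6: append 78 -> window=[18, 22, 90, 78] -> max=90
step 7: append 16 -> window=[22, 90, 78, 16] -> max=90
step 8: append 34 -> window=[90, 78, 16, 34] -> max=90
step 9: append 34 -> window=[78, 16, 34, 34] -> max=78
step 10: append 11 -> window=[16, 34, 34, 11] -> max=34
step 11: append 64 -> window=[34, 34, 11, 64] -> max=64
step 12: append 44 -> window=[34, 11, 64, 44] -> max=64
step 13: append 37 -> window=[11, 64, 44, 37] -> max=64
step 14: append 87 -> window=[64, 44, 37, 87] -> max=87
step 15: append 48 -> window=[44, 37, 87, 48] -> max=87
Window #12 max = 87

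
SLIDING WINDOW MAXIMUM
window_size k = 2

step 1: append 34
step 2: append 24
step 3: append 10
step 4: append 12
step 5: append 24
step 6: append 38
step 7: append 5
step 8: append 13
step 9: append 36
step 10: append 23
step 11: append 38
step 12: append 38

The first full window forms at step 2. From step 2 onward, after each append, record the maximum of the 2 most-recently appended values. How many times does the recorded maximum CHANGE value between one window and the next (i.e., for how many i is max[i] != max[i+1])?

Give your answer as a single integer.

Answer: 7

Derivation:
step 1: append 34 -> window=[34] (not full yet)
step 2: append 24 -> window=[34, 24] -> max=34
step 3: append 10 -> window=[24, 10] -> max=24
step 4: append 12 -> window=[10, 12] -> max=12
step 5: append 24 -> window=[12, 24] -> max=24
step 6: append 38 -> window=[24, 38] -> max=38
step 7: append 5 -> window=[38, 5] -> max=38
step 8: append 13 -> window=[5, 13] -> max=13
step 9: append 36 -> window=[13, 36] -> max=36
step 10: append 23 -> window=[36, 23] -> max=36
step 11: append 38 -> window=[23, 38] -> max=38
step 12: append 38 -> window=[38, 38] -> max=38
Recorded maximums: 34 24 12 24 38 38 13 36 36 38 38
Changes between consecutive maximums: 7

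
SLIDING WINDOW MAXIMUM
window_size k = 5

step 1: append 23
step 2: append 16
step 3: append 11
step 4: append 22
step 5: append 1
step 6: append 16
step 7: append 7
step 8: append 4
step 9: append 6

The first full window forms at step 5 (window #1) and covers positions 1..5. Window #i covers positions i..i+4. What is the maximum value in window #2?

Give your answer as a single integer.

step 1: append 23 -> window=[23] (not full yet)
step 2: append 16 -> window=[23, 16] (not full yet)
step 3: append 11 -> window=[23, 16, 11] (not full yet)
step 4: append 22 -> window=[23, 16, 11, 22] (not full yet)
step 5: append 1 -> window=[23, 16, 11, 22, 1] -> max=23
step 6: append 16 -> window=[16, 11, 22, 1, 16] -> max=22
Window #2 max = 22

Answer: 22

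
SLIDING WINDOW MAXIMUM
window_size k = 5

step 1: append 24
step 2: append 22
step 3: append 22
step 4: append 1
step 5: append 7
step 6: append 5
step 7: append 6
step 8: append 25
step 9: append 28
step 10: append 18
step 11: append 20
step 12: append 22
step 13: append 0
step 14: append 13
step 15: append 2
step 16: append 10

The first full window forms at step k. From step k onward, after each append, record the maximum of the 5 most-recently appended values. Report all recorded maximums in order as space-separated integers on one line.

Answer: 24 22 22 25 28 28 28 28 28 22 22 22

Derivation:
step 1: append 24 -> window=[24] (not full yet)
step 2: append 22 -> window=[24, 22] (not full yet)
step 3: append 22 -> window=[24, 22, 22] (not full yet)
step 4: append 1 -> window=[24, 22, 22, 1] (not full yet)
step 5: append 7 -> window=[24, 22, 22, 1, 7] -> max=24
step 6: append 5 -> window=[22, 22, 1, 7, 5] -> max=22
step 7: append 6 -> window=[22, 1, 7, 5, 6] -> max=22
step 8: append 25 -> window=[1, 7, 5, 6, 25] -> max=25
step 9: append 28 -> window=[7, 5, 6, 25, 28] -> max=28
step 10: append 18 -> window=[5, 6, 25, 28, 18] -> max=28
step 11: append 20 -> window=[6, 25, 28, 18, 20] -> max=28
step 12: append 22 -> window=[25, 28, 18, 20, 22] -> max=28
step 13: append 0 -> window=[28, 18, 20, 22, 0] -> max=28
step 14: append 13 -> window=[18, 20, 22, 0, 13] -> max=22
step 15: append 2 -> window=[20, 22, 0, 13, 2] -> max=22
step 16: append 10 -> window=[22, 0, 13, 2, 10] -> max=22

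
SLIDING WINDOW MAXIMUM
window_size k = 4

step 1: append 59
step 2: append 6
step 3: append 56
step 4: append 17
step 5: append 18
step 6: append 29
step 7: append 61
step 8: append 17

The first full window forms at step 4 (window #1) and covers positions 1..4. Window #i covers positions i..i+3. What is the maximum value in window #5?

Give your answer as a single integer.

step 1: append 59 -> window=[59] (not full yet)
step 2: append 6 -> window=[59, 6] (not full yet)
step 3: append 56 -> window=[59, 6, 56] (not full yet)
step 4: append 17 -> window=[59, 6, 56, 17] -> max=59
step 5: append 18 -> window=[6, 56, 17, 18] -> max=56
step 6: append 29 -> window=[56, 17, 18, 29] -> max=56
step 7: append 61 -> window=[17, 18, 29, 61] -> max=61
step 8: append 17 -> window=[18, 29, 61, 17] -> max=61
Window #5 max = 61

Answer: 61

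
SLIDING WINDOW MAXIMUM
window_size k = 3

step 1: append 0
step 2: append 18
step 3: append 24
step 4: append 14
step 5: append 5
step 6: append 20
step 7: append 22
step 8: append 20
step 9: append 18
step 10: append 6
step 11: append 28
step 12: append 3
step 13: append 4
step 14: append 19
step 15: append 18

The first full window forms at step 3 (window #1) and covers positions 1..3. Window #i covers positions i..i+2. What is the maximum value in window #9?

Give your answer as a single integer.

Answer: 28

Derivation:
step 1: append 0 -> window=[0] (not full yet)
step 2: append 18 -> window=[0, 18] (not full yet)
step 3: append 24 -> window=[0, 18, 24] -> max=24
step 4: append 14 -> window=[18, 24, 14] -> max=24
step 5: append 5 -> window=[24, 14, 5] -> max=24
step 6: append 20 -> window=[14, 5, 20] -> max=20
step 7: append 22 -> window=[5, 20, 22] -> max=22
step 8: append 20 -> window=[20, 22, 20] -> max=22
step 9: append 18 -> window=[22, 20, 18] -> max=22
step 10: append 6 -> window=[20, 18, 6] -> max=20
step 11: append 28 -> window=[18, 6, 28] -> max=28
Window #9 max = 28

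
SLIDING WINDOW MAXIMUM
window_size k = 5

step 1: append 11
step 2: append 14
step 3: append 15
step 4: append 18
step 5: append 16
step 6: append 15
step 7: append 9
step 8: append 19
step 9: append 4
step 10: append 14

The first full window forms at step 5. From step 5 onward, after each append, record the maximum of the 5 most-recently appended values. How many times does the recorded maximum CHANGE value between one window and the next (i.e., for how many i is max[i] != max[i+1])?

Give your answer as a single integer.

step 1: append 11 -> window=[11] (not full yet)
step 2: append 14 -> window=[11, 14] (not full yet)
step 3: append 15 -> window=[11, 14, 15] (not full yet)
step 4: append 18 -> window=[11, 14, 15, 18] (not full yet)
step 5: append 16 -> window=[11, 14, 15, 18, 16] -> max=18
step 6: append 15 -> window=[14, 15, 18, 16, 15] -> max=18
step 7: append 9 -> window=[15, 18, 16, 15, 9] -> max=18
step 8: append 19 -> window=[18, 16, 15, 9, 19] -> max=19
step 9: append 4 -> window=[16, 15, 9, 19, 4] -> max=19
step 10: append 14 -> window=[15, 9, 19, 4, 14] -> max=19
Recorded maximums: 18 18 18 19 19 19
Changes between consecutive maximums: 1

Answer: 1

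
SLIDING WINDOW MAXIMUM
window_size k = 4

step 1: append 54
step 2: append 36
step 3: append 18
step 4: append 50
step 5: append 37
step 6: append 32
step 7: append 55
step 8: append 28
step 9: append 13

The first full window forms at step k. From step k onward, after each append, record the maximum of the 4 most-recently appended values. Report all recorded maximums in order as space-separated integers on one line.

step 1: append 54 -> window=[54] (not full yet)
step 2: append 36 -> window=[54, 36] (not full yet)
step 3: append 18 -> window=[54, 36, 18] (not full yet)
step 4: append 50 -> window=[54, 36, 18, 50] -> max=54
step 5: append 37 -> window=[36, 18, 50, 37] -> max=50
step 6: append 32 -> window=[18, 50, 37, 32] -> max=50
step 7: append 55 -> window=[50, 37, 32, 55] -> max=55
step 8: append 28 -> window=[37, 32, 55, 28] -> max=55
step 9: append 13 -> window=[32, 55, 28, 13] -> max=55

Answer: 54 50 50 55 55 55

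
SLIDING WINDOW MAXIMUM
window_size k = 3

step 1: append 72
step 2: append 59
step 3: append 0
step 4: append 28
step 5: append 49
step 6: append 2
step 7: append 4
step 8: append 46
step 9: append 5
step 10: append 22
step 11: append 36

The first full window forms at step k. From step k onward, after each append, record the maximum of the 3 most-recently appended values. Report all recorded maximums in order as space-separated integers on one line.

step 1: append 72 -> window=[72] (not full yet)
step 2: append 59 -> window=[72, 59] (not full yet)
step 3: append 0 -> window=[72, 59, 0] -> max=72
step 4: append 28 -> window=[59, 0, 28] -> max=59
step 5: append 49 -> window=[0, 28, 49] -> max=49
step 6: append 2 -> window=[28, 49, 2] -> max=49
step 7: append 4 -> window=[49, 2, 4] -> max=49
step 8: append 46 -> window=[2, 4, 46] -> max=46
step 9: append 5 -> window=[4, 46, 5] -> max=46
step 10: append 22 -> window=[46, 5, 22] -> max=46
step 11: append 36 -> window=[5, 22, 36] -> max=36

Answer: 72 59 49 49 49 46 46 46 36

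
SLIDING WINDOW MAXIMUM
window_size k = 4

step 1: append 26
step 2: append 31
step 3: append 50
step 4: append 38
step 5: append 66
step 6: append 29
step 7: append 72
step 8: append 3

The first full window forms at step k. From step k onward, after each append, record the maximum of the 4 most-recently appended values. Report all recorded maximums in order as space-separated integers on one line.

step 1: append 26 -> window=[26] (not full yet)
step 2: append 31 -> window=[26, 31] (not full yet)
step 3: append 50 -> window=[26, 31, 50] (not full yet)
step 4: append 38 -> window=[26, 31, 50, 38] -> max=50
step 5: append 66 -> window=[31, 50, 38, 66] -> max=66
step 6: append 29 -> window=[50, 38, 66, 29] -> max=66
step 7: append 72 -> window=[38, 66, 29, 72] -> max=72
step 8: append 3 -> window=[66, 29, 72, 3] -> max=72

Answer: 50 66 66 72 72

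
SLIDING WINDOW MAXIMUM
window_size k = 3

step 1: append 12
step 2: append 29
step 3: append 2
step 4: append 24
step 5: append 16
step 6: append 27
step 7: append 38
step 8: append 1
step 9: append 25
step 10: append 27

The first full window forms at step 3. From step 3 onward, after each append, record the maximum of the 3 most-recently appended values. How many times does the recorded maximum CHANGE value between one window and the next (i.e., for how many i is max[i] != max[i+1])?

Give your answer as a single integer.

Answer: 4

Derivation:
step 1: append 12 -> window=[12] (not full yet)
step 2: append 29 -> window=[12, 29] (not full yet)
step 3: append 2 -> window=[12, 29, 2] -> max=29
step 4: append 24 -> window=[29, 2, 24] -> max=29
step 5: append 16 -> window=[2, 24, 16] -> max=24
step 6: append 27 -> window=[24, 16, 27] -> max=27
step 7: append 38 -> window=[16, 27, 38] -> max=38
step 8: append 1 -> window=[27, 38, 1] -> max=38
step 9: append 25 -> window=[38, 1, 25] -> max=38
step 10: append 27 -> window=[1, 25, 27] -> max=27
Recorded maximums: 29 29 24 27 38 38 38 27
Changes between consecutive maximums: 4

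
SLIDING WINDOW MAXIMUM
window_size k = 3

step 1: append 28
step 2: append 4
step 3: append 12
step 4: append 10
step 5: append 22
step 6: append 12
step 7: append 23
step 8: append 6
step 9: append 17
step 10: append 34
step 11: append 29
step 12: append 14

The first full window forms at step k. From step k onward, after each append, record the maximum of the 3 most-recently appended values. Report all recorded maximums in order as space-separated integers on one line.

step 1: append 28 -> window=[28] (not full yet)
step 2: append 4 -> window=[28, 4] (not full yet)
step 3: append 12 -> window=[28, 4, 12] -> max=28
step 4: append 10 -> window=[4, 12, 10] -> max=12
step 5: append 22 -> window=[12, 10, 22] -> max=22
step 6: append 12 -> window=[10, 22, 12] -> max=22
step 7: append 23 -> window=[22, 12, 23] -> max=23
step 8: append 6 -> window=[12, 23, 6] -> max=23
step 9: append 17 -> window=[23, 6, 17] -> max=23
step 10: append 34 -> window=[6, 17, 34] -> max=34
step 11: append 29 -> window=[17, 34, 29] -> max=34
step 12: append 14 -> window=[34, 29, 14] -> max=34

Answer: 28 12 22 22 23 23 23 34 34 34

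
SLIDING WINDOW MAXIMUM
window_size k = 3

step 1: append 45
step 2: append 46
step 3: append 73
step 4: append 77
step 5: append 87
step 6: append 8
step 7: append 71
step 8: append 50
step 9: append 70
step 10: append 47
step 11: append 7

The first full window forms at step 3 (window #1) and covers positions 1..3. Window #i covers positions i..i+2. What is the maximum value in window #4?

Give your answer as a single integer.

step 1: append 45 -> window=[45] (not full yet)
step 2: append 46 -> window=[45, 46] (not full yet)
step 3: append 73 -> window=[45, 46, 73] -> max=73
step 4: append 77 -> window=[46, 73, 77] -> max=77
step 5: append 87 -> window=[73, 77, 87] -> max=87
step 6: append 8 -> window=[77, 87, 8] -> max=87
Window #4 max = 87

Answer: 87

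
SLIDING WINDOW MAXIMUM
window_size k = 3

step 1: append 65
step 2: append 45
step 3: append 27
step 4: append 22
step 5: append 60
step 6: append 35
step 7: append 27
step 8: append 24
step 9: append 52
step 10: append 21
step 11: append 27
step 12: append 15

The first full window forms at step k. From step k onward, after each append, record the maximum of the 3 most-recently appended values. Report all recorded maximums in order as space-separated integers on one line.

Answer: 65 45 60 60 60 35 52 52 52 27

Derivation:
step 1: append 65 -> window=[65] (not full yet)
step 2: append 45 -> window=[65, 45] (not full yet)
step 3: append 27 -> window=[65, 45, 27] -> max=65
step 4: append 22 -> window=[45, 27, 22] -> max=45
step 5: append 60 -> window=[27, 22, 60] -> max=60
step 6: append 35 -> window=[22, 60, 35] -> max=60
step 7: append 27 -> window=[60, 35, 27] -> max=60
step 8: append 24 -> window=[35, 27, 24] -> max=35
step 9: append 52 -> window=[27, 24, 52] -> max=52
step 10: append 21 -> window=[24, 52, 21] -> max=52
step 11: append 27 -> window=[52, 21, 27] -> max=52
step 12: append 15 -> window=[21, 27, 15] -> max=27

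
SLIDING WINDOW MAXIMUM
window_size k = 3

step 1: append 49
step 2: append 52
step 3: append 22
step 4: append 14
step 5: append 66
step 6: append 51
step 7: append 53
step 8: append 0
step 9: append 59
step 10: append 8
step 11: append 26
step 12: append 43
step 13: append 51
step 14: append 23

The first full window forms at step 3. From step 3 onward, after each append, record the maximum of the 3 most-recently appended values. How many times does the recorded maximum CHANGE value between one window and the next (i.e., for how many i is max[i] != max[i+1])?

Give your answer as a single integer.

step 1: append 49 -> window=[49] (not full yet)
step 2: append 52 -> window=[49, 52] (not full yet)
step 3: append 22 -> window=[49, 52, 22] -> max=52
step 4: append 14 -> window=[52, 22, 14] -> max=52
step 5: append 66 -> window=[22, 14, 66] -> max=66
step 6: append 51 -> window=[14, 66, 51] -> max=66
step 7: append 53 -> window=[66, 51, 53] -> max=66
step 8: append 0 -> window=[51, 53, 0] -> max=53
step 9: append 59 -> window=[53, 0, 59] -> max=59
step 10: append 8 -> window=[0, 59, 8] -> max=59
step 11: append 26 -> window=[59, 8, 26] -> max=59
step 12: append 43 -> window=[8, 26, 43] -> max=43
step 13: append 51 -> window=[26, 43, 51] -> max=51
step 14: append 23 -> window=[43, 51, 23] -> max=51
Recorded maximums: 52 52 66 66 66 53 59 59 59 43 51 51
Changes between consecutive maximums: 5

Answer: 5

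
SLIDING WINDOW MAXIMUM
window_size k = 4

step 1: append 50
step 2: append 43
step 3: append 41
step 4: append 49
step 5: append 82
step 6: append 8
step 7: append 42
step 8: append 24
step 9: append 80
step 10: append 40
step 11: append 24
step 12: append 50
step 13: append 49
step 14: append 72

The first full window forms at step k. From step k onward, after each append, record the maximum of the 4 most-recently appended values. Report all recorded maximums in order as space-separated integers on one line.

Answer: 50 82 82 82 82 80 80 80 80 50 72

Derivation:
step 1: append 50 -> window=[50] (not full yet)
step 2: append 43 -> window=[50, 43] (not full yet)
step 3: append 41 -> window=[50, 43, 41] (not full yet)
step 4: append 49 -> window=[50, 43, 41, 49] -> max=50
step 5: append 82 -> window=[43, 41, 49, 82] -> max=82
step 6: append 8 -> window=[41, 49, 82, 8] -> max=82
step 7: append 42 -> window=[49, 82, 8, 42] -> max=82
step 8: append 24 -> window=[82, 8, 42, 24] -> max=82
step 9: append 80 -> window=[8, 42, 24, 80] -> max=80
step 10: append 40 -> window=[42, 24, 80, 40] -> max=80
step 11: append 24 -> window=[24, 80, 40, 24] -> max=80
step 12: append 50 -> window=[80, 40, 24, 50] -> max=80
step 13: append 49 -> window=[40, 24, 50, 49] -> max=50
step 14: append 72 -> window=[24, 50, 49, 72] -> max=72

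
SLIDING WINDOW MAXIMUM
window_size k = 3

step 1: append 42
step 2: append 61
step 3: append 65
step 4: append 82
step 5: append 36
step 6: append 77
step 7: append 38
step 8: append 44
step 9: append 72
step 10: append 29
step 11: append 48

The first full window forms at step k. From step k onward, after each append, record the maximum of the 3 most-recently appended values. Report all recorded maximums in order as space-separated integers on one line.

step 1: append 42 -> window=[42] (not full yet)
step 2: append 61 -> window=[42, 61] (not full yet)
step 3: append 65 -> window=[42, 61, 65] -> max=65
step 4: append 82 -> window=[61, 65, 82] -> max=82
step 5: append 36 -> window=[65, 82, 36] -> max=82
step 6: append 77 -> window=[82, 36, 77] -> max=82
step 7: append 38 -> window=[36, 77, 38] -> max=77
step 8: append 44 -> window=[77, 38, 44] -> max=77
step 9: append 72 -> window=[38, 44, 72] -> max=72
step 10: append 29 -> window=[44, 72, 29] -> max=72
step 11: append 48 -> window=[72, 29, 48] -> max=72

Answer: 65 82 82 82 77 77 72 72 72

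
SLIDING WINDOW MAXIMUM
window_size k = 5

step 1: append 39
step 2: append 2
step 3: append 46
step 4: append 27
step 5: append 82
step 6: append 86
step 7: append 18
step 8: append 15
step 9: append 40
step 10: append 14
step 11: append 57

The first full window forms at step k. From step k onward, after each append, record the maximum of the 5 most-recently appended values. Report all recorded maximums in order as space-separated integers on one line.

Answer: 82 86 86 86 86 86 57

Derivation:
step 1: append 39 -> window=[39] (not full yet)
step 2: append 2 -> window=[39, 2] (not full yet)
step 3: append 46 -> window=[39, 2, 46] (not full yet)
step 4: append 27 -> window=[39, 2, 46, 27] (not full yet)
step 5: append 82 -> window=[39, 2, 46, 27, 82] -> max=82
step 6: append 86 -> window=[2, 46, 27, 82, 86] -> max=86
step 7: append 18 -> window=[46, 27, 82, 86, 18] -> max=86
step 8: append 15 -> window=[27, 82, 86, 18, 15] -> max=86
step 9: append 40 -> window=[82, 86, 18, 15, 40] -> max=86
step 10: append 14 -> window=[86, 18, 15, 40, 14] -> max=86
step 11: append 57 -> window=[18, 15, 40, 14, 57] -> max=57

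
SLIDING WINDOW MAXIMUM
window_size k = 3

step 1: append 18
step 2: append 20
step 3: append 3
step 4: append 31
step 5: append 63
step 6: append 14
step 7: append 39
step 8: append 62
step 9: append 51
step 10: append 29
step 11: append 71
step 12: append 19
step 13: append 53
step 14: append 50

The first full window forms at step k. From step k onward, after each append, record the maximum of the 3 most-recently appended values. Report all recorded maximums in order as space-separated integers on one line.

step 1: append 18 -> window=[18] (not full yet)
step 2: append 20 -> window=[18, 20] (not full yet)
step 3: append 3 -> window=[18, 20, 3] -> max=20
step 4: append 31 -> window=[20, 3, 31] -> max=31
step 5: append 63 -> window=[3, 31, 63] -> max=63
step 6: append 14 -> window=[31, 63, 14] -> max=63
step 7: append 39 -> window=[63, 14, 39] -> max=63
step 8: append 62 -> window=[14, 39, 62] -> max=62
step 9: append 51 -> window=[39, 62, 51] -> max=62
step 10: append 29 -> window=[62, 51, 29] -> max=62
step 11: append 71 -> window=[51, 29, 71] -> max=71
step 12: append 19 -> window=[29, 71, 19] -> max=71
step 13: append 53 -> window=[71, 19, 53] -> max=71
step 14: append 50 -> window=[19, 53, 50] -> max=53

Answer: 20 31 63 63 63 62 62 62 71 71 71 53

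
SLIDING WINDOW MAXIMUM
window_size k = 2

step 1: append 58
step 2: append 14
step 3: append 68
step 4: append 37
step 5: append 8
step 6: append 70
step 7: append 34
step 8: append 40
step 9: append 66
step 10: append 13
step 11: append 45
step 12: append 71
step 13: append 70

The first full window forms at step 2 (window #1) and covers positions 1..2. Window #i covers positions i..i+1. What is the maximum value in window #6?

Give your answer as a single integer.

step 1: append 58 -> window=[58] (not full yet)
step 2: append 14 -> window=[58, 14] -> max=58
step 3: append 68 -> window=[14, 68] -> max=68
step 4: append 37 -> window=[68, 37] -> max=68
step 5: append 8 -> window=[37, 8] -> max=37
step 6: append 70 -> window=[8, 70] -> max=70
step 7: append 34 -> window=[70, 34] -> max=70
Window #6 max = 70

Answer: 70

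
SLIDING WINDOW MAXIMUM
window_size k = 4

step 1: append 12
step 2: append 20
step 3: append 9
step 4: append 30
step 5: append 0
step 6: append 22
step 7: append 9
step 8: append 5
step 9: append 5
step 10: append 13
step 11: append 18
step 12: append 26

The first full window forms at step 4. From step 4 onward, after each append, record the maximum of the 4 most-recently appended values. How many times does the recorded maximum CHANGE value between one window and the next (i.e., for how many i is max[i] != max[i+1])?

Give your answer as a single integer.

step 1: append 12 -> window=[12] (not full yet)
step 2: append 20 -> window=[12, 20] (not full yet)
step 3: append 9 -> window=[12, 20, 9] (not full yet)
step 4: append 30 -> window=[12, 20, 9, 30] -> max=30
step 5: append 0 -> window=[20, 9, 30, 0] -> max=30
step 6: append 22 -> window=[9, 30, 0, 22] -> max=30
step 7: append 9 -> window=[30, 0, 22, 9] -> max=30
step 8: append 5 -> window=[0, 22, 9, 5] -> max=22
step 9: append 5 -> window=[22, 9, 5, 5] -> max=22
step 10: append 13 -> window=[9, 5, 5, 13] -> max=13
step 11: append 18 -> window=[5, 5, 13, 18] -> max=18
step 12: append 26 -> window=[5, 13, 18, 26] -> max=26
Recorded maximums: 30 30 30 30 22 22 13 18 26
Changes between consecutive maximums: 4

Answer: 4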